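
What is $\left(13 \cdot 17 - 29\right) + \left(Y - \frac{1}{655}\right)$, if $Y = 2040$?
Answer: $\frac{1461959}{655} \approx 2232.0$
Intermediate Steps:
$\left(13 \cdot 17 - 29\right) + \left(Y - \frac{1}{655}\right) = \left(13 \cdot 17 - 29\right) + \left(2040 - \frac{1}{655}\right) = \left(221 - 29\right) + \left(2040 - \frac{1}{655}\right) = 192 + \left(2040 - \frac{1}{655}\right) = 192 + \frac{1336199}{655} = \frac{1461959}{655}$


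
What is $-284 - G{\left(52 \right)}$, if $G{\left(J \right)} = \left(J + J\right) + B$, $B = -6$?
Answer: $-382$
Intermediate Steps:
$G{\left(J \right)} = -6 + 2 J$ ($G{\left(J \right)} = \left(J + J\right) - 6 = 2 J - 6 = -6 + 2 J$)
$-284 - G{\left(52 \right)} = -284 - \left(-6 + 2 \cdot 52\right) = -284 - \left(-6 + 104\right) = -284 - 98 = -382$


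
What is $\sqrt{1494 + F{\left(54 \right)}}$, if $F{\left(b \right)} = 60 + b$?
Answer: $2 \sqrt{402} \approx 40.1$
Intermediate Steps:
$\sqrt{1494 + F{\left(54 \right)}} = \sqrt{1494 + \left(60 + 54\right)} = \sqrt{1494 + 114} = \sqrt{1608} = 2 \sqrt{402}$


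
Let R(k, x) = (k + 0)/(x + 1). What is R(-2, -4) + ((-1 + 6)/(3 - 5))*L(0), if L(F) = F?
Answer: 2/3 ≈ 0.66667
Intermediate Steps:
R(k, x) = k/(1 + x)
R(-2, -4) + ((-1 + 6)/(3 - 5))*L(0) = -2/(1 - 4) + ((-1 + 6)/(3 - 5))*0 = -2/(-3) + (5/(-2))*0 = -2*(-1/3) + (5*(-1/2))*0 = 2/3 - 5/2*0 = 2/3 + 0 = 2/3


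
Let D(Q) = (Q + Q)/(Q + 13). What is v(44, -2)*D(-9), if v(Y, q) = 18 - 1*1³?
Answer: -153/2 ≈ -76.500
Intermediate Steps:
v(Y, q) = 17 (v(Y, q) = 18 - 1*1 = 18 - 1 = 17)
D(Q) = 2*Q/(13 + Q) (D(Q) = (2*Q)/(13 + Q) = 2*Q/(13 + Q))
v(44, -2)*D(-9) = 17*(2*(-9)/(13 - 9)) = 17*(2*(-9)/4) = 17*(2*(-9)*(¼)) = 17*(-9/2) = -153/2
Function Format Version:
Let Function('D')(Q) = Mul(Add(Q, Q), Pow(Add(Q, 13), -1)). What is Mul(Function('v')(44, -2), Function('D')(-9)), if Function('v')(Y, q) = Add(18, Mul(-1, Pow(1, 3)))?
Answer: Rational(-153, 2) ≈ -76.500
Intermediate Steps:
Function('v')(Y, q) = 17 (Function('v')(Y, q) = Add(18, Mul(-1, 1)) = Add(18, -1) = 17)
Function('D')(Q) = Mul(2, Q, Pow(Add(13, Q), -1)) (Function('D')(Q) = Mul(Mul(2, Q), Pow(Add(13, Q), -1)) = Mul(2, Q, Pow(Add(13, Q), -1)))
Mul(Function('v')(44, -2), Function('D')(-9)) = Mul(17, Mul(2, -9, Pow(Add(13, -9), -1))) = Mul(17, Mul(2, -9, Pow(4, -1))) = Mul(17, Mul(2, -9, Rational(1, 4))) = Mul(17, Rational(-9, 2)) = Rational(-153, 2)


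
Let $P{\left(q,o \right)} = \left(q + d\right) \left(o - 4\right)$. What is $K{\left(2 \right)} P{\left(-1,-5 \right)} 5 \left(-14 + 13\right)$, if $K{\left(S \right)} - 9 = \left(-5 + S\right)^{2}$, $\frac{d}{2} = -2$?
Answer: $-4050$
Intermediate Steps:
$d = -4$ ($d = 2 \left(-2\right) = -4$)
$K{\left(S \right)} = 9 + \left(-5 + S\right)^{2}$
$P{\left(q,o \right)} = \left(-4 + o\right) \left(-4 + q\right)$ ($P{\left(q,o \right)} = \left(q - 4\right) \left(o - 4\right) = \left(-4 + q\right) \left(-4 + o\right) = \left(-4 + o\right) \left(-4 + q\right)$)
$K{\left(2 \right)} P{\left(-1,-5 \right)} 5 \left(-14 + 13\right) = \left(9 + \left(-5 + 2\right)^{2}\right) \left(16 - -20 - -4 - -5\right) 5 \left(-14 + 13\right) = \left(9 + \left(-3\right)^{2}\right) \left(16 + 20 + 4 + 5\right) 5 \left(-1\right) = \left(9 + 9\right) 45 \cdot 5 \left(-1\right) = 18 \cdot 45 \cdot 5 \left(-1\right) = 810 \cdot 5 \left(-1\right) = 4050 \left(-1\right) = -4050$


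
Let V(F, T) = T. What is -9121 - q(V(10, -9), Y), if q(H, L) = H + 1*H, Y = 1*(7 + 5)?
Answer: -9103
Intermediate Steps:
Y = 12 (Y = 1*12 = 12)
q(H, L) = 2*H (q(H, L) = H + H = 2*H)
-9121 - q(V(10, -9), Y) = -9121 - 2*(-9) = -9121 - 1*(-18) = -9121 + 18 = -9103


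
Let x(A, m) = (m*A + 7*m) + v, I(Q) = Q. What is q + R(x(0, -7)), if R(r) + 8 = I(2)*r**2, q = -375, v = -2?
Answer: 4819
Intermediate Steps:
x(A, m) = -2 + 7*m + A*m (x(A, m) = (m*A + 7*m) - 2 = (A*m + 7*m) - 2 = (7*m + A*m) - 2 = -2 + 7*m + A*m)
R(r) = -8 + 2*r**2
q + R(x(0, -7)) = -375 + (-8 + 2*(-2 + 7*(-7) + 0*(-7))**2) = -375 + (-8 + 2*(-2 - 49 + 0)**2) = -375 + (-8 + 2*(-51)**2) = -375 + (-8 + 2*2601) = -375 + (-8 + 5202) = -375 + 5194 = 4819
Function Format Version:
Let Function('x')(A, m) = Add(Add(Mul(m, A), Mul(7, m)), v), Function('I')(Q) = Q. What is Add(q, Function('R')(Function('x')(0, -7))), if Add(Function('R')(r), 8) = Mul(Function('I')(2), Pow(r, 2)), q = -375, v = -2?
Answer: 4819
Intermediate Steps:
Function('x')(A, m) = Add(-2, Mul(7, m), Mul(A, m)) (Function('x')(A, m) = Add(Add(Mul(m, A), Mul(7, m)), -2) = Add(Add(Mul(A, m), Mul(7, m)), -2) = Add(Add(Mul(7, m), Mul(A, m)), -2) = Add(-2, Mul(7, m), Mul(A, m)))
Function('R')(r) = Add(-8, Mul(2, Pow(r, 2)))
Add(q, Function('R')(Function('x')(0, -7))) = Add(-375, Add(-8, Mul(2, Pow(Add(-2, Mul(7, -7), Mul(0, -7)), 2)))) = Add(-375, Add(-8, Mul(2, Pow(Add(-2, -49, 0), 2)))) = Add(-375, Add(-8, Mul(2, Pow(-51, 2)))) = Add(-375, Add(-8, Mul(2, 2601))) = Add(-375, Add(-8, 5202)) = Add(-375, 5194) = 4819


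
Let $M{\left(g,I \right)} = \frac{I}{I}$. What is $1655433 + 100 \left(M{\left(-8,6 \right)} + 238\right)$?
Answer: $1679333$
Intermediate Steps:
$M{\left(g,I \right)} = 1$
$1655433 + 100 \left(M{\left(-8,6 \right)} + 238\right) = 1655433 + 100 \left(1 + 238\right) = 1655433 + 100 \cdot 239 = 1655433 + 23900 = 1679333$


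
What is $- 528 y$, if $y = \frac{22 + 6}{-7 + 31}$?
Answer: $-616$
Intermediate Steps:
$y = \frac{7}{6}$ ($y = \frac{28}{24} = 28 \cdot \frac{1}{24} = \frac{7}{6} \approx 1.1667$)
$- 528 y = \left(-528\right) \frac{7}{6} = -616$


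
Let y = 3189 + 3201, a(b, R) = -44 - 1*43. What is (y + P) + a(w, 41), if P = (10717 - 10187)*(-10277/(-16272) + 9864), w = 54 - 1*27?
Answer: 42588361733/8136 ≈ 5.2346e+6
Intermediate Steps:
w = 27 (w = 54 - 27 = 27)
a(b, R) = -87 (a(b, R) = -44 - 43 = -87)
y = 6390
P = 42537080525/8136 (P = 530*(-10277*(-1/16272) + 9864) = 530*(10277/16272 + 9864) = 530*(160517285/16272) = 42537080525/8136 ≈ 5.2283e+6)
(y + P) + a(w, 41) = (6390 + 42537080525/8136) - 87 = 42589069565/8136 - 87 = 42588361733/8136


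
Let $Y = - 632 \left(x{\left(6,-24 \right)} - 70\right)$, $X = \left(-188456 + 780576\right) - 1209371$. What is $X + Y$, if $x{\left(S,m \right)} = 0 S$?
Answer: $-573011$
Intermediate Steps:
$x{\left(S,m \right)} = 0$
$X = -617251$ ($X = 592120 - 1209371 = -617251$)
$Y = 44240$ ($Y = - 632 \left(0 - 70\right) = \left(-632\right) \left(-70\right) = 44240$)
$X + Y = -617251 + 44240 = -573011$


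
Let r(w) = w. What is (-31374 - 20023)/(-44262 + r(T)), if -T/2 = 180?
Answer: 51397/44622 ≈ 1.1518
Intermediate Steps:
T = -360 (T = -2*180 = -360)
(-31374 - 20023)/(-44262 + r(T)) = (-31374 - 20023)/(-44262 - 360) = -51397/(-44622) = -51397*(-1/44622) = 51397/44622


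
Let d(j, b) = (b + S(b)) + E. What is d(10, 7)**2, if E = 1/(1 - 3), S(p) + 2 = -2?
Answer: 25/4 ≈ 6.2500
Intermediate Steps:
S(p) = -4 (S(p) = -2 - 2 = -4)
E = -1/2 (E = 1/(-2) = -1/2 ≈ -0.50000)
d(j, b) = -9/2 + b (d(j, b) = (b - 4) - 1/2 = (-4 + b) - 1/2 = -9/2 + b)
d(10, 7)**2 = (-9/2 + 7)**2 = (5/2)**2 = 25/4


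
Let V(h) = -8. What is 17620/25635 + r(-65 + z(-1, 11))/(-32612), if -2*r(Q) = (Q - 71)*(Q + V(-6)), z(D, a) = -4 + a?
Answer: 136750327/167201724 ≈ 0.81788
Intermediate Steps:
r(Q) = -(-71 + Q)*(-8 + Q)/2 (r(Q) = -(Q - 71)*(Q - 8)/2 = -(-71 + Q)*(-8 + Q)/2)
17620/25635 + r(-65 + z(-1, 11))/(-32612) = 17620/25635 + (-284 - (-65 + (-4 + 11))²/2 + 79*(-65 + (-4 + 11))/2)/(-32612) = 17620*(1/25635) + (-284 - (-65 + 7)²/2 + 79*(-65 + 7)/2)*(-1/32612) = 3524/5127 + (-284 - ½*(-58)² + (79/2)*(-58))*(-1/32612) = 3524/5127 + (-284 - ½*3364 - 2291)*(-1/32612) = 3524/5127 + (-284 - 1682 - 2291)*(-1/32612) = 3524/5127 - 4257*(-1/32612) = 3524/5127 + 4257/32612 = 136750327/167201724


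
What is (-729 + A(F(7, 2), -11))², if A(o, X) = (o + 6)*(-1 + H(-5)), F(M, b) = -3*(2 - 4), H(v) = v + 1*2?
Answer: 603729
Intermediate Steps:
H(v) = 2 + v (H(v) = v + 2 = 2 + v)
F(M, b) = 6 (F(M, b) = -3*(-2) = 6)
A(o, X) = -24 - 4*o (A(o, X) = (o + 6)*(-1 + (2 - 5)) = (6 + o)*(-1 - 3) = (6 + o)*(-4) = -24 - 4*o)
(-729 + A(F(7, 2), -11))² = (-729 + (-24 - 4*6))² = (-729 + (-24 - 24))² = (-729 - 48)² = (-777)² = 603729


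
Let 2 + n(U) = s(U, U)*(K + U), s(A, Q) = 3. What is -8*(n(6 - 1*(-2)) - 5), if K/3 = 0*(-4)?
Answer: -136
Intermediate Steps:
K = 0 (K = 3*(0*(-4)) = 3*0 = 0)
n(U) = -2 + 3*U (n(U) = -2 + 3*(0 + U) = -2 + 3*U)
-8*(n(6 - 1*(-2)) - 5) = -8*((-2 + 3*(6 - 1*(-2))) - 5) = -8*((-2 + 3*(6 + 2)) - 5) = -8*((-2 + 3*8) - 5) = -8*((-2 + 24) - 5) = -8*(22 - 5) = -8*17 = -136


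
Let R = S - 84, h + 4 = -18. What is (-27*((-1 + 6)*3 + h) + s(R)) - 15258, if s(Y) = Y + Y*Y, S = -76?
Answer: 10371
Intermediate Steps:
h = -22 (h = -4 - 18 = -22)
R = -160 (R = -76 - 84 = -160)
s(Y) = Y + Y²
(-27*((-1 + 6)*3 + h) + s(R)) - 15258 = (-27*((-1 + 6)*3 - 22) - 160*(1 - 160)) - 15258 = (-27*(5*3 - 22) - 160*(-159)) - 15258 = (-27*(15 - 22) + 25440) - 15258 = (-27*(-7) + 25440) - 15258 = (189 + 25440) - 15258 = 25629 - 15258 = 10371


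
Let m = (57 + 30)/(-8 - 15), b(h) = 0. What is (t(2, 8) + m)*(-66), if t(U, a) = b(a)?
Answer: 5742/23 ≈ 249.65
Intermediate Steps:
t(U, a) = 0
m = -87/23 (m = 87/(-23) = 87*(-1/23) = -87/23 ≈ -3.7826)
(t(2, 8) + m)*(-66) = (0 - 87/23)*(-66) = -87/23*(-66) = 5742/23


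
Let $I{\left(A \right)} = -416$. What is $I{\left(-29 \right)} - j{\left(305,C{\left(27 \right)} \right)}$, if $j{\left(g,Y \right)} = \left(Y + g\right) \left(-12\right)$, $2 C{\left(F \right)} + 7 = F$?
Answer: $3364$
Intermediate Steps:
$C{\left(F \right)} = - \frac{7}{2} + \frac{F}{2}$
$j{\left(g,Y \right)} = - 12 Y - 12 g$
$I{\left(-29 \right)} - j{\left(305,C{\left(27 \right)} \right)} = -416 - \left(- 12 \left(- \frac{7}{2} + \frac{1}{2} \cdot 27\right) - 3660\right) = -416 - \left(- 12 \left(- \frac{7}{2} + \frac{27}{2}\right) - 3660\right) = -416 - \left(\left(-12\right) 10 - 3660\right) = -416 - \left(-120 - 3660\right) = -416 - -3780 = -416 + 3780 = 3364$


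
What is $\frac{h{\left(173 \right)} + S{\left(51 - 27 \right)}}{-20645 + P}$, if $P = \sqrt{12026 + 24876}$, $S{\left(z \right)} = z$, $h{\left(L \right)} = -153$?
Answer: $\frac{2663205}{426179123} + \frac{129 \sqrt{36902}}{426179123} \approx 0.0063072$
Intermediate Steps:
$P = \sqrt{36902} \approx 192.1$
$\frac{h{\left(173 \right)} + S{\left(51 - 27 \right)}}{-20645 + P} = \frac{-153 + \left(51 - 27\right)}{-20645 + \sqrt{36902}} = \frac{-153 + 24}{-20645 + \sqrt{36902}} = - \frac{129}{-20645 + \sqrt{36902}}$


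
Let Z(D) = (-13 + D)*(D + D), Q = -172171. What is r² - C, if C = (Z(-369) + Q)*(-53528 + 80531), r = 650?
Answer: -2963021735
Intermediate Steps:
Z(D) = 2*D*(-13 + D) (Z(D) = (-13 + D)*(2*D) = 2*D*(-13 + D))
C = 2963444235 (C = (2*(-369)*(-13 - 369) - 172171)*(-53528 + 80531) = (2*(-369)*(-382) - 172171)*27003 = (281916 - 172171)*27003 = 109745*27003 = 2963444235)
r² - C = 650² - 1*2963444235 = 422500 - 2963444235 = -2963021735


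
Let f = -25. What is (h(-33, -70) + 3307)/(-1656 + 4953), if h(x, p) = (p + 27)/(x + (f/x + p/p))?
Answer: 3410936/3399207 ≈ 1.0035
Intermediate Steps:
h(x, p) = (27 + p)/(1 + x - 25/x) (h(x, p) = (p + 27)/(x + (-25/x + p/p)) = (27 + p)/(x + (-25/x + 1)) = (27 + p)/(x + (1 - 25/x)) = (27 + p)/(1 + x - 25/x))
(h(-33, -70) + 3307)/(-1656 + 4953) = (-33*(27 - 70)/(-25 - 33 + (-33)²) + 3307)/(-1656 + 4953) = (-33*(-43)/(-25 - 33 + 1089) + 3307)/3297 = (-33*(-43)/1031 + 3307)*(1/3297) = (-33*1/1031*(-43) + 3307)*(1/3297) = (1419/1031 + 3307)*(1/3297) = (3410936/1031)*(1/3297) = 3410936/3399207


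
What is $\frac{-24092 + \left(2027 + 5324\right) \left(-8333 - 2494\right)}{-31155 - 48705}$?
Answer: $\frac{7237579}{7260} \approx 996.91$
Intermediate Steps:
$\frac{-24092 + \left(2027 + 5324\right) \left(-8333 - 2494\right)}{-31155 - 48705} = \frac{-24092 + 7351 \left(-10827\right)}{-79860} = \left(-24092 - 79589277\right) \left(- \frac{1}{79860}\right) = \left(-79613369\right) \left(- \frac{1}{79860}\right) = \frac{7237579}{7260}$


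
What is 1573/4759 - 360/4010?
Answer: 459449/1908359 ≈ 0.24076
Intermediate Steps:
1573/4759 - 360/4010 = 1573*(1/4759) - 360*1/4010 = 1573/4759 - 36/401 = 459449/1908359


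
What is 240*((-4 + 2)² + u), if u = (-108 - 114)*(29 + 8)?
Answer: -1970400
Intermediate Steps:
u = -8214 (u = -222*37 = -8214)
240*((-4 + 2)² + u) = 240*((-4 + 2)² - 8214) = 240*((-2)² - 8214) = 240*(4 - 8214) = 240*(-8210) = -1970400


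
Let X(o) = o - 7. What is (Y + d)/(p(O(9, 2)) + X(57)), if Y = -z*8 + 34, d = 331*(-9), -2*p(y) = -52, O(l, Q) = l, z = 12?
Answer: -3041/76 ≈ -40.013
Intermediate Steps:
X(o) = -7 + o
p(y) = 26 (p(y) = -1/2*(-52) = 26)
d = -2979
Y = -62 (Y = -1*12*8 + 34 = -12*8 + 34 = -96 + 34 = -62)
(Y + d)/(p(O(9, 2)) + X(57)) = (-62 - 2979)/(26 + (-7 + 57)) = -3041/(26 + 50) = -3041/76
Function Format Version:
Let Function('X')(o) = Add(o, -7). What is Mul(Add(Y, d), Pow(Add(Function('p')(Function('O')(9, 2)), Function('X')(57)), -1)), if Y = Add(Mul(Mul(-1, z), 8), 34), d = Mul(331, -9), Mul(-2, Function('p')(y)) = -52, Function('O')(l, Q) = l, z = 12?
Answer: Rational(-3041, 76) ≈ -40.013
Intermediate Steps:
Function('X')(o) = Add(-7, o)
Function('p')(y) = 26 (Function('p')(y) = Mul(Rational(-1, 2), -52) = 26)
d = -2979
Y = -62 (Y = Add(Mul(Mul(-1, 12), 8), 34) = Add(Mul(-12, 8), 34) = Add(-96, 34) = -62)
Mul(Add(Y, d), Pow(Add(Function('p')(Function('O')(9, 2)), Function('X')(57)), -1)) = Mul(Add(-62, -2979), Pow(Add(26, Add(-7, 57)), -1)) = Mul(-3041, Pow(Add(26, 50), -1)) = Mul(-3041, Pow(76, -1)) = Mul(-3041, Rational(1, 76)) = Rational(-3041, 76)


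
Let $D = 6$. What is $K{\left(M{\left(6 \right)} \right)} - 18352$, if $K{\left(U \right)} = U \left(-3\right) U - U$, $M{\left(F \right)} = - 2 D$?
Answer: $-18772$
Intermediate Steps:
$M{\left(F \right)} = -12$ ($M{\left(F \right)} = \left(-2\right) 6 = -12$)
$K{\left(U \right)} = - U - 3 U^{2}$ ($K{\left(U \right)} = - 3 U U - U = - 3 U^{2} - U = - U - 3 U^{2}$)
$K{\left(M{\left(6 \right)} \right)} - 18352 = \left(-1\right) \left(-12\right) \left(1 + 3 \left(-12\right)\right) - 18352 = \left(-1\right) \left(-12\right) \left(1 - 36\right) - 18352 = \left(-1\right) \left(-12\right) \left(-35\right) - 18352 = -420 - 18352 = -18772$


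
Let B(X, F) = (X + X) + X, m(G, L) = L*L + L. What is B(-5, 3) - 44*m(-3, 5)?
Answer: -1335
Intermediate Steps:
m(G, L) = L + L² (m(G, L) = L² + L = L + L²)
B(X, F) = 3*X (B(X, F) = 2*X + X = 3*X)
B(-5, 3) - 44*m(-3, 5) = 3*(-5) - 220*(1 + 5) = -15 - 220*6 = -15 - 44*30 = -15 - 1320 = -1335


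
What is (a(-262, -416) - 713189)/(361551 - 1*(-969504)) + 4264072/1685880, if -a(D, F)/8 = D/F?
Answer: 323075623751/162066594690 ≈ 1.9935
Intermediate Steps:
a(D, F) = -8*D/F
(a(-262, -416) - 713189)/(361551 - 1*(-969504)) + 4264072/1685880 = (-8*(-262)/(-416) - 713189)/(361551 - 1*(-969504)) + 4264072/1685880 = (-8*(-262)*(-1/416) - 713189)/(361551 + 969504) + 4264072*(1/1685880) = (-131/26 - 713189)/1331055 + 533009/210735 = -18543045/26*1/1331055 + 533009/210735 = -1236203/2307162 + 533009/210735 = 323075623751/162066594690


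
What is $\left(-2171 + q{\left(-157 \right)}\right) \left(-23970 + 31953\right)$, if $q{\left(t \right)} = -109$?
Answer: $-18201240$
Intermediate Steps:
$\left(-2171 + q{\left(-157 \right)}\right) \left(-23970 + 31953\right) = \left(-2171 - 109\right) \left(-23970 + 31953\right) = \left(-2280\right) 7983 = -18201240$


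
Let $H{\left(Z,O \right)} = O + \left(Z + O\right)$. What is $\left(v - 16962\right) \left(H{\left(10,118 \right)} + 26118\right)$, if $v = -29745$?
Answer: $-1231383348$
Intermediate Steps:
$H{\left(Z,O \right)} = Z + 2 O$ ($H{\left(Z,O \right)} = O + \left(O + Z\right) = Z + 2 O$)
$\left(v - 16962\right) \left(H{\left(10,118 \right)} + 26118\right) = \left(-29745 - 16962\right) \left(\left(10 + 2 \cdot 118\right) + 26118\right) = - 46707 \left(\left(10 + 236\right) + 26118\right) = - 46707 \left(246 + 26118\right) = \left(-46707\right) 26364 = -1231383348$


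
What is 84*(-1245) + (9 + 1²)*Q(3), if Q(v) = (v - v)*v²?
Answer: -104580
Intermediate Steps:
Q(v) = 0 (Q(v) = 0*v² = 0)
84*(-1245) + (9 + 1²)*Q(3) = 84*(-1245) + (9 + 1²)*0 = -104580 + (9 + 1)*0 = -104580 + 10*0 = -104580 + 0 = -104580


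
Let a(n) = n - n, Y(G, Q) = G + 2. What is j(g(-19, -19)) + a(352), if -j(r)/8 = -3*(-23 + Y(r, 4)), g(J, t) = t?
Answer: -960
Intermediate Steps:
Y(G, Q) = 2 + G
j(r) = -504 + 24*r (j(r) = -(-24)*(-23 + (2 + r)) = -(-24)*(-21 + r) = -8*(63 - 3*r) = -504 + 24*r)
a(n) = 0
j(g(-19, -19)) + a(352) = (-504 + 24*(-19)) + 0 = (-504 - 456) + 0 = -960 + 0 = -960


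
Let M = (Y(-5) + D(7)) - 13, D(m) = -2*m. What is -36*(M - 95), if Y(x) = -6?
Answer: 4608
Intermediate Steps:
M = -33 (M = (-6 - 2*7) - 13 = (-6 - 14) - 13 = -20 - 13 = -33)
-36*(M - 95) = -36*(-33 - 95) = -36*(-128) = 4608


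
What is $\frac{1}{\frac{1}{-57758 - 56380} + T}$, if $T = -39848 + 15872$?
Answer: $- \frac{114138}{2736572689} \approx -4.1708 \cdot 10^{-5}$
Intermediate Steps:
$T = -23976$
$\frac{1}{\frac{1}{-57758 - 56380} + T} = \frac{1}{\frac{1}{-57758 - 56380} - 23976} = \frac{1}{\frac{1}{-114138} - 23976} = \frac{1}{- \frac{1}{114138} - 23976} = \frac{1}{- \frac{2736572689}{114138}} = - \frac{114138}{2736572689}$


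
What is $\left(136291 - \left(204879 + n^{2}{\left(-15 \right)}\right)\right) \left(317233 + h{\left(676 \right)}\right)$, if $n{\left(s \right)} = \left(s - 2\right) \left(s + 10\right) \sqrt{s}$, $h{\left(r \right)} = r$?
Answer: $12648645383$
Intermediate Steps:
$n{\left(s \right)} = \sqrt{s} \left(-2 + s\right) \left(10 + s\right)$ ($n{\left(s \right)} = \left(-2 + s\right) \left(10 + s\right) \sqrt{s} = \sqrt{s} \left(-2 + s\right) \left(10 + s\right)$)
$\left(136291 - \left(204879 + n^{2}{\left(-15 \right)}\right)\right) \left(317233 + h{\left(676 \right)}\right) = \left(136291 - \left(204879 + \left(\sqrt{-15} \left(-20 + \left(-15\right)^{2} + 8 \left(-15\right)\right)\right)^{2}\right)\right) \left(317233 + 676\right) = \left(136291 - \left(204879 + \left(i \sqrt{15} \left(-20 + 225 - 120\right)\right)^{2}\right)\right) 317909 = \left(136291 - \left(204879 + \left(i \sqrt{15} \cdot 85\right)^{2}\right)\right) 317909 = \left(136291 - \left(204879 + \left(85 i \sqrt{15}\right)^{2}\right)\right) 317909 = \left(136291 - 96504\right) 317909 = 39787 \cdot 317909 = 12648645383$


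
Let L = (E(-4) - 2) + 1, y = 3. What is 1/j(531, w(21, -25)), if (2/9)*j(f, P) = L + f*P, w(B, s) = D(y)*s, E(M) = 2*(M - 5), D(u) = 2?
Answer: -2/239121 ≈ -8.3640e-6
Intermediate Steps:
E(M) = -10 + 2*M (E(M) = 2*(-5 + M) = -10 + 2*M)
L = -19 (L = ((-10 + 2*(-4)) - 2) + 1 = ((-10 - 8) - 2) + 1 = (-18 - 2) + 1 = -20 + 1 = -19)
w(B, s) = 2*s
j(f, P) = -171/2 + 9*P*f/2 (j(f, P) = 9*(-19 + f*P)/2 = 9*(-19 + P*f)/2 = -171/2 + 9*P*f/2)
1/j(531, w(21, -25)) = 1/(-171/2 + (9/2)*(2*(-25))*531) = 1/(-171/2 + (9/2)*(-50)*531) = 1/(-171/2 - 119475) = 1/(-239121/2) = -2/239121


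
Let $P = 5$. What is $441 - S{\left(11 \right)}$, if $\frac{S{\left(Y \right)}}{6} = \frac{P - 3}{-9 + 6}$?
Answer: $445$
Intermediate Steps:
$S{\left(Y \right)} = -4$ ($S{\left(Y \right)} = 6 \frac{5 - 3}{-9 + 6} = 6 \frac{2}{-3} = 6 \cdot 2 \left(- \frac{1}{3}\right) = 6 \left(- \frac{2}{3}\right) = -4$)
$441 - S{\left(11 \right)} = 441 - -4 = 441 + 4 = 445$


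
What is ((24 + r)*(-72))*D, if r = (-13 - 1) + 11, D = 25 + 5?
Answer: -45360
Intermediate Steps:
D = 30
r = -3 (r = -14 + 11 = -3)
((24 + r)*(-72))*D = ((24 - 3)*(-72))*30 = (21*(-72))*30 = -1512*30 = -45360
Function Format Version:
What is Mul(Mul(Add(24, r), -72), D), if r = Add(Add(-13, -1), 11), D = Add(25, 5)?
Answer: -45360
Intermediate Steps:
D = 30
r = -3 (r = Add(-14, 11) = -3)
Mul(Mul(Add(24, r), -72), D) = Mul(Mul(Add(24, -3), -72), 30) = Mul(Mul(21, -72), 30) = Mul(-1512, 30) = -45360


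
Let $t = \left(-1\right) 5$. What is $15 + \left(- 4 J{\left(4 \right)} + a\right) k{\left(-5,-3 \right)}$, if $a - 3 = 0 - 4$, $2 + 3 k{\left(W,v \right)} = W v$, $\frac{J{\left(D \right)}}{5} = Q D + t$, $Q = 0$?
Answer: $444$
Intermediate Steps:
$t = -5$
$J{\left(D \right)} = -25$ ($J{\left(D \right)} = 5 \left(0 D - 5\right) = 5 \left(0 - 5\right) = 5 \left(-5\right) = -25$)
$k{\left(W,v \right)} = - \frac{2}{3} + \frac{W v}{3}$
$a = -1$ ($a = 3 + \left(0 - 4\right) = 3 - 4 = -1$)
$15 + \left(- 4 J{\left(4 \right)} + a\right) k{\left(-5,-3 \right)} = 15 + \left(\left(-4\right) \left(-25\right) - 1\right) \left(- \frac{2}{3} + \frac{1}{3} \left(-5\right) \left(-3\right)\right) = 15 + \left(100 - 1\right) \left(- \frac{2}{3} + 5\right) = 15 + 99 \cdot \frac{13}{3} = 15 + 429 = 444$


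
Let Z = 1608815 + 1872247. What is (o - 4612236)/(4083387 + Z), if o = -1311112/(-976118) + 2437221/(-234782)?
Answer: -48045952844530165/78799187160820542 ≈ -0.60973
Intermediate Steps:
Z = 3481062
o = -94144990477/10417042558 (o = -1311112*(-1/976118) + 2437221*(-1/234782) = 59596/44369 - 2437221/234782 = -94144990477/10417042558 ≈ -9.0376)
(o - 4612236)/(4083387 + Z) = (-94144990477/10417042558 - 4612236)/(4083387 + 3481062) = -48045952844530165/10417042558/7564449 = -48045952844530165/10417042558*1/7564449 = -48045952844530165/78799187160820542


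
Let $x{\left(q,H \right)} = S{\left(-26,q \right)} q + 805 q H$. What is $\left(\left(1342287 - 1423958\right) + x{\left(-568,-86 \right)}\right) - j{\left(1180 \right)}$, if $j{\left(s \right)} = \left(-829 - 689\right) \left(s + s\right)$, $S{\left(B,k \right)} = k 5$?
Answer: $44436569$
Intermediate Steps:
$S{\left(B,k \right)} = 5 k$
$x{\left(q,H \right)} = 5 q^{2} + 805 H q$ ($x{\left(q,H \right)} = 5 q q + 805 q H = 5 q^{2} + 805 H q$)
$j{\left(s \right)} = - 3036 s$ ($j{\left(s \right)} = - 1518 \cdot 2 s = - 3036 s$)
$\left(\left(1342287 - 1423958\right) + x{\left(-568,-86 \right)}\right) - j{\left(1180 \right)} = \left(\left(1342287 - 1423958\right) + 5 \left(-568\right) \left(-568 + 161 \left(-86\right)\right)\right) - \left(-3036\right) 1180 = \left(-81671 + 5 \left(-568\right) \left(-568 - 13846\right)\right) - -3582480 = \left(-81671 + 5 \left(-568\right) \left(-14414\right)\right) + 3582480 = \left(-81671 + 40935760\right) + 3582480 = 40854089 + 3582480 = 44436569$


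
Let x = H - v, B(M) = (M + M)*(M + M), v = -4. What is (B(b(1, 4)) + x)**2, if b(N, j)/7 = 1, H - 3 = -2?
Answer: 40401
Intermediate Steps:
H = 1 (H = 3 - 2 = 1)
b(N, j) = 7 (b(N, j) = 7*1 = 7)
B(M) = 4*M**2 (B(M) = (2*M)*(2*M) = 4*M**2)
x = 5 (x = 1 - 1*(-4) = 1 + 4 = 5)
(B(b(1, 4)) + x)**2 = (4*7**2 + 5)**2 = (4*49 + 5)**2 = (196 + 5)**2 = 201**2 = 40401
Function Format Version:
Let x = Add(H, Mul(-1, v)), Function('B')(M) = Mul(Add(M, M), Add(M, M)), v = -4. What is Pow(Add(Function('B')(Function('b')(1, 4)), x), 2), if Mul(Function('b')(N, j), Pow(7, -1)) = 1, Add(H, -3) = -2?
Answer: 40401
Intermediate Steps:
H = 1 (H = Add(3, -2) = 1)
Function('b')(N, j) = 7 (Function('b')(N, j) = Mul(7, 1) = 7)
Function('B')(M) = Mul(4, Pow(M, 2)) (Function('B')(M) = Mul(Mul(2, M), Mul(2, M)) = Mul(4, Pow(M, 2)))
x = 5 (x = Add(1, Mul(-1, -4)) = Add(1, 4) = 5)
Pow(Add(Function('B')(Function('b')(1, 4)), x), 2) = Pow(Add(Mul(4, Pow(7, 2)), 5), 2) = Pow(Add(Mul(4, 49), 5), 2) = Pow(Add(196, 5), 2) = Pow(201, 2) = 40401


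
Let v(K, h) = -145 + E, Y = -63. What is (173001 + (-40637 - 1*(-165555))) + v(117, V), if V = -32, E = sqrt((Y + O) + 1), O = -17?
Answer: 297774 + I*sqrt(79) ≈ 2.9777e+5 + 8.8882*I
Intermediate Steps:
E = I*sqrt(79) (E = sqrt((-63 - 17) + 1) = sqrt(-80 + 1) = sqrt(-79) = I*sqrt(79) ≈ 8.8882*I)
v(K, h) = -145 + I*sqrt(79)
(173001 + (-40637 - 1*(-165555))) + v(117, V) = (173001 + (-40637 - 1*(-165555))) + (-145 + I*sqrt(79)) = (173001 + (-40637 + 165555)) + (-145 + I*sqrt(79)) = (173001 + 124918) + (-145 + I*sqrt(79)) = 297919 + (-145 + I*sqrt(79)) = 297774 + I*sqrt(79)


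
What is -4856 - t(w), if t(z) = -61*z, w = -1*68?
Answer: -9004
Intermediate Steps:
w = -68
-4856 - t(w) = -4856 - (-61)*(-68) = -4856 - 1*4148 = -4856 - 4148 = -9004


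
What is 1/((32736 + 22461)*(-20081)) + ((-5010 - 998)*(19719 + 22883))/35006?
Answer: -141850452864719959/19400516980371 ≈ -7311.7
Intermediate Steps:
1/((32736 + 22461)*(-20081)) + ((-5010 - 998)*(19719 + 22883))/35006 = -1/20081/55197 - 6008*42602*(1/35006) = (1/55197)*(-1/20081) - 255952816*1/35006 = -1/1108410957 - 127976408/17503 = -141850452864719959/19400516980371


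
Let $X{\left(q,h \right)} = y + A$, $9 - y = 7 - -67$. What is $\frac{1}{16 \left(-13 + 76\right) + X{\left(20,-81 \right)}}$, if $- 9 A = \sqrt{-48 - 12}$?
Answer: $\frac{25461}{24009743} + \frac{6 i \sqrt{15}}{24009743} \approx 0.0010604 + 9.6785 \cdot 10^{-7} i$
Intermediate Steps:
$y = -65$ ($y = 9 - \left(7 - -67\right) = 9 - \left(7 + 67\right) = 9 - 74 = -65$)
$A = - \frac{2 i \sqrt{15}}{9}$ ($A = - \frac{\sqrt{-48 - 12}}{9} = - \frac{\sqrt{-60}}{9} = - \frac{2 i \sqrt{15}}{9} \approx - 0.86066 i$)
$X{\left(q,h \right)} = -65 - \frac{2 i \sqrt{15}}{9}$
$\frac{1}{16 \left(-13 + 76\right) + X{\left(20,-81 \right)}} = \frac{1}{16 \left(-13 + 76\right) - \left(65 + \frac{2 i \sqrt{15}}{9}\right)} = \frac{1}{16 \cdot 63 - \left(65 + \frac{2 i \sqrt{15}}{9}\right)} = \frac{1}{1008 - \left(65 + \frac{2 i \sqrt{15}}{9}\right)} = \frac{1}{943 - \frac{2 i \sqrt{15}}{9}}$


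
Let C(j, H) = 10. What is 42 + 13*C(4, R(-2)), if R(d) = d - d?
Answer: 172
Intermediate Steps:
R(d) = 0
42 + 13*C(4, R(-2)) = 42 + 13*10 = 42 + 130 = 172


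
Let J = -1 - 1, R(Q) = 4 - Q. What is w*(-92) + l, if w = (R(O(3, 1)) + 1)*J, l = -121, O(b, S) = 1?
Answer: 615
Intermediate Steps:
J = -2
w = -8 (w = ((4 - 1*1) + 1)*(-2) = ((4 - 1) + 1)*(-2) = (3 + 1)*(-2) = 4*(-2) = -8)
w*(-92) + l = -8*(-92) - 121 = 736 - 121 = 615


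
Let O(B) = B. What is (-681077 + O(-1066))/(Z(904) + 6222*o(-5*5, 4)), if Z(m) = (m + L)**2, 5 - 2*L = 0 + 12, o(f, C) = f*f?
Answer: -2728572/18798601 ≈ -0.14515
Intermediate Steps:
o(f, C) = f**2
L = -7/2 (L = 5/2 - (0 + 12)/2 = 5/2 - 1/2*12 = 5/2 - 6 = -7/2 ≈ -3.5000)
Z(m) = (-7/2 + m)**2 (Z(m) = (m - 7/2)**2 = (-7/2 + m)**2)
(-681077 + O(-1066))/(Z(904) + 6222*o(-5*5, 4)) = (-681077 - 1066)/((-7 + 2*904)**2/4 + 6222*(-5*5)**2) = -682143/((-7 + 1808)**2/4 + 6222*(-25)**2) = -682143/((1/4)*1801**2 + 6222*625) = -682143/((1/4)*3243601 + 3888750) = -682143/(3243601/4 + 3888750) = -682143/18798601/4 = -682143*4/18798601 = -2728572/18798601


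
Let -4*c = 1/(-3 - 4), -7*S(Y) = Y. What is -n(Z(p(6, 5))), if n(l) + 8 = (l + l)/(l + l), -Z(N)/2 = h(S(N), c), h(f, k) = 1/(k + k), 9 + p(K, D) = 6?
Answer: 7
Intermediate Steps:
S(Y) = -Y/7
c = 1/28 (c = -1/(4*(-3 - 4)) = -1/4/(-7) = -1/4*(-1/7) = 1/28 ≈ 0.035714)
p(K, D) = -3 (p(K, D) = -9 + 6 = -3)
h(f, k) = 1/(2*k)
Z(N) = -28 (Z(N) = -1/1/28 = -28)
n(l) = -7 (n(l) = -8 + (l + l)/(l + l) = -8 + (2*l)/((2*l)) = -8 + (2*l)*(1/(2*l)) = -8 + 1 = -7)
-n(Z(p(6, 5))) = -1*(-7) = 7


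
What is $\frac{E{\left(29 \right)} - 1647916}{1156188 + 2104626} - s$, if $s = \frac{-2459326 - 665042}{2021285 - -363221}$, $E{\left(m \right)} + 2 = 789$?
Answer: $\frac{1043398988713}{1295905091314} \approx 0.80515$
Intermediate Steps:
$E{\left(m \right)} = 787$ ($E{\left(m \right)} = -2 + 789 = 787$)
$s = - \frac{1562184}{1192253}$ ($s = - \frac{3124368}{2021285 + 363221} = - \frac{3124368}{2384506} = \left(-3124368\right) \frac{1}{2384506} = - \frac{1562184}{1192253} \approx -1.3103$)
$\frac{E{\left(29 \right)} - 1647916}{1156188 + 2104626} - s = \frac{787 - 1647916}{1156188 + 2104626} - - \frac{1562184}{1192253} = - \frac{1647129}{3260814} + \frac{1562184}{1192253} = \left(-1647129\right) \frac{1}{3260814} + \frac{1562184}{1192253} = - \frac{549043}{1086938} + \frac{1562184}{1192253} = \frac{1043398988713}{1295905091314}$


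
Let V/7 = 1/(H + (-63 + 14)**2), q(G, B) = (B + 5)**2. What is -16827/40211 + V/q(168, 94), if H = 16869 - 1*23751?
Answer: -9354597416/22354405029 ≈ -0.41847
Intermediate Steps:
q(G, B) = (5 + B)**2
H = -6882 (H = 16869 - 23751 = -6882)
V = -7/4481 (V = 7/(-6882 + (-63 + 14)**2) = 7/(-6882 + (-49)**2) = 7/(-6882 + 2401) = 7/(-4481) = 7*(-1/4481) = -7/4481 ≈ -0.0015622)
-16827/40211 + V/q(168, 94) = -16827/40211 - 7/(4481*(5 + 94)**2) = -16827*1/40211 - 7/(4481*(99**2)) = -213/509 - 7/4481/9801 = -213/509 - 7/4481*1/9801 = -213/509 - 7/43918281 = -9354597416/22354405029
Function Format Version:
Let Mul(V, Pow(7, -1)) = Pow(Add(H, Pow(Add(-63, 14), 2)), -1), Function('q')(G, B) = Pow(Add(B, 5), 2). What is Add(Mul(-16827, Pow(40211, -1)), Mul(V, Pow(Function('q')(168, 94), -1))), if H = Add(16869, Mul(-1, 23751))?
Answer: Rational(-9354597416, 22354405029) ≈ -0.41847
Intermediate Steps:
Function('q')(G, B) = Pow(Add(5, B), 2)
H = -6882 (H = Add(16869, -23751) = -6882)
V = Rational(-7, 4481) (V = Mul(7, Pow(Add(-6882, Pow(Add(-63, 14), 2)), -1)) = Mul(7, Pow(Add(-6882, Pow(-49, 2)), -1)) = Mul(7, Pow(Add(-6882, 2401), -1)) = Mul(7, Pow(-4481, -1)) = Mul(7, Rational(-1, 4481)) = Rational(-7, 4481) ≈ -0.0015622)
Add(Mul(-16827, Pow(40211, -1)), Mul(V, Pow(Function('q')(168, 94), -1))) = Add(Mul(-16827, Pow(40211, -1)), Mul(Rational(-7, 4481), Pow(Pow(Add(5, 94), 2), -1))) = Add(Mul(-16827, Rational(1, 40211)), Mul(Rational(-7, 4481), Pow(Pow(99, 2), -1))) = Add(Rational(-213, 509), Mul(Rational(-7, 4481), Pow(9801, -1))) = Add(Rational(-213, 509), Mul(Rational(-7, 4481), Rational(1, 9801))) = Add(Rational(-213, 509), Rational(-7, 43918281)) = Rational(-9354597416, 22354405029)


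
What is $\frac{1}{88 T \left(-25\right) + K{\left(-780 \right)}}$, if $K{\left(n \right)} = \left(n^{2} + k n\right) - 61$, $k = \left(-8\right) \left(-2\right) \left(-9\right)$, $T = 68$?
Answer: $\frac{1}{571059} \approx 1.7511 \cdot 10^{-6}$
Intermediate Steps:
$k = -144$ ($k = 16 \left(-9\right) = -144$)
$K{\left(n \right)} = -61 + n^{2} - 144 n$ ($K{\left(n \right)} = \left(n^{2} - 144 n\right) - 61 = -61 + n^{2} - 144 n$)
$\frac{1}{88 T \left(-25\right) + K{\left(-780 \right)}} = \frac{1}{88 \cdot 68 \left(-25\right) - \left(-112259 - 608400\right)} = \frac{1}{5984 \left(-25\right) + \left(-61 + 608400 + 112320\right)} = \frac{1}{-149600 + 720659} = \frac{1}{571059}$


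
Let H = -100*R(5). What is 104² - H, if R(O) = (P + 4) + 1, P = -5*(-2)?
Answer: 12316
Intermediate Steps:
P = 10
R(O) = 15 (R(O) = (10 + 4) + 1 = 14 + 1 = 15)
H = -1500 (H = -100*15 = -1500)
104² - H = 104² - 1*(-1500) = 10816 + 1500 = 12316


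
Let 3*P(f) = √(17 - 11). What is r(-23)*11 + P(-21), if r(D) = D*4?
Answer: -1012 + √6/3 ≈ -1011.2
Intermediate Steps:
r(D) = 4*D
P(f) = √6/3 (P(f) = √(17 - 11)/3 = √6/3)
r(-23)*11 + P(-21) = (4*(-23))*11 + √6/3 = -92*11 + √6/3 = -1012 + √6/3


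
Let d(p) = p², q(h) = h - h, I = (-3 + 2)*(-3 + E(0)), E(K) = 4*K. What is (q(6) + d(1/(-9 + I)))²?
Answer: 1/1296 ≈ 0.00077160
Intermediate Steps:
I = 3 (I = (-3 + 2)*(-3 + 4*0) = -(-3 + 0) = -1*(-3) = 3)
q(h) = 0
(q(6) + d(1/(-9 + I)))² = (0 + (1/(-9 + 3))²)² = (0 + (1/(-6))²)² = (0 + (-⅙)²)² = (0 + 1/36)² = (1/36)² = 1/1296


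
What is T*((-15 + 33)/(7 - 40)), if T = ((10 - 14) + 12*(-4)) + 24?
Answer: 168/11 ≈ 15.273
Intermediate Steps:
T = -28 (T = (-4 - 48) + 24 = -52 + 24 = -28)
T*((-15 + 33)/(7 - 40)) = -28*(-15 + 33)/(7 - 40) = -504/(-33) = -504*(-1)/33 = -28*(-6/11) = 168/11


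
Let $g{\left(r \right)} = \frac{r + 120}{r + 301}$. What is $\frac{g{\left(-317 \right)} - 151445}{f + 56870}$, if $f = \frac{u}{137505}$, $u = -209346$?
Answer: $- \frac{37018225235}{13901688896} \approx -2.6629$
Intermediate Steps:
$f = - \frac{69782}{45835}$ ($f = - \frac{209346}{137505} = \left(-209346\right) \frac{1}{137505} = - \frac{69782}{45835} \approx -1.5225$)
$g{\left(r \right)} = \frac{120 + r}{301 + r}$
$\frac{g{\left(-317 \right)} - 151445}{f + 56870} = \frac{\frac{120 - 317}{301 - 317} - 151445}{- \frac{69782}{45835} + 56870} = \frac{\frac{1}{-16} \left(-197\right) - 151445}{\frac{2606566668}{45835}} = \left(\left(- \frac{1}{16}\right) \left(-197\right) - 151445\right) \frac{45835}{2606566668} = \left(\frac{197}{16} - 151445\right) \frac{45835}{2606566668} = \left(- \frac{2422923}{16}\right) \frac{45835}{2606566668} = - \frac{37018225235}{13901688896}$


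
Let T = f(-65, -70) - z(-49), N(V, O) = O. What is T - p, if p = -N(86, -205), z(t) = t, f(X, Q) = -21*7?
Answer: -303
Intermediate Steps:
f(X, Q) = -147
T = -98 (T = -147 - 1*(-49) = -147 + 49 = -98)
p = 205 (p = -1*(-205) = 205)
T - p = -98 - 1*205 = -98 - 205 = -303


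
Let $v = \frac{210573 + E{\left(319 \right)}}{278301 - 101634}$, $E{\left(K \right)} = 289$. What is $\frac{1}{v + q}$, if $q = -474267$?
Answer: $- \frac{176667}{83787117227} \approx -2.1085 \cdot 10^{-6}$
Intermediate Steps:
$v = \frac{210862}{176667}$ ($v = \frac{210573 + 289}{278301 - 101634} = \frac{210862}{176667} \approx 1.1936$)
$\frac{1}{v + q} = \frac{1}{\frac{210862}{176667} - 474267} = \frac{1}{- \frac{83787117227}{176667}} = - \frac{176667}{83787117227}$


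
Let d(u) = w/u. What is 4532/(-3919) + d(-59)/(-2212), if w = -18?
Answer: -295766399/255730426 ≈ -1.1566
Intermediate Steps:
d(u) = -18/u
4532/(-3919) + d(-59)/(-2212) = 4532/(-3919) - 18/(-59)/(-2212) = 4532*(-1/3919) - 18*(-1/59)*(-1/2212) = -4532/3919 + (18/59)*(-1/2212) = -4532/3919 - 9/65254 = -295766399/255730426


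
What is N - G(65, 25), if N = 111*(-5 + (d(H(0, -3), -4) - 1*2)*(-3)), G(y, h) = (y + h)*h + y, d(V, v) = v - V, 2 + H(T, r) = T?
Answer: -1538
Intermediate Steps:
H(T, r) = -2 + T
G(y, h) = y + h*(h + y) (G(y, h) = (h + y)*h + y = h*(h + y) + y = y + h*(h + y))
N = 777 (N = 111*(-5 + ((-4 - (-2 + 0)) - 1*2)*(-3)) = 111*(-5 + ((-4 - 1*(-2)) - 2)*(-3)) = 111*(-5 + ((-4 + 2) - 2)*(-3)) = 111*(-5 + (-2 - 2)*(-3)) = 111*(-5 - 4*(-3)) = 111*(-5 + 12) = 111*7 = 777)
N - G(65, 25) = 777 - (65 + 25² + 25*65) = 777 - (65 + 625 + 1625) = 777 - 1*2315 = 777 - 2315 = -1538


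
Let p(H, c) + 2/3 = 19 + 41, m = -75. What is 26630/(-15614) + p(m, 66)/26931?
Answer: -1074369149/630750951 ≈ -1.7033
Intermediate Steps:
p(H, c) = 178/3 (p(H, c) = -⅔ + (19 + 41) = -⅔ + 60 = 178/3)
26630/(-15614) + p(m, 66)/26931 = 26630/(-15614) + (178/3)/26931 = 26630*(-1/15614) + (178/3)*(1/26931) = -13315/7807 + 178/80793 = -1074369149/630750951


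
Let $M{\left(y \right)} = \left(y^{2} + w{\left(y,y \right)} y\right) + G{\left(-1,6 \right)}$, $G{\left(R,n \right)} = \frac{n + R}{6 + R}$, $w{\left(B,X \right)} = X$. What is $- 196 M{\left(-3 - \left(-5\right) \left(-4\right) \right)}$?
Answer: $-207564$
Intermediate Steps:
$G{\left(R,n \right)} = \frac{R + n}{6 + R}$
$M{\left(y \right)} = 1 + 2 y^{2}$ ($M{\left(y \right)} = \left(y^{2} + y y\right) + \frac{-1 + 6}{6 - 1} = \left(y^{2} + y^{2}\right) + \frac{1}{5} \cdot 5 = 2 y^{2} + \frac{1}{5} \cdot 5 = 2 y^{2} + 1 = 1 + 2 y^{2}$)
$- 196 M{\left(-3 - \left(-5\right) \left(-4\right) \right)} = - 196 \left(1 + 2 \left(-3 - \left(-5\right) \left(-4\right)\right)^{2}\right) = - 196 \left(1 + 2 \left(-3 - 20\right)^{2}\right) = - 196 \left(1 + 2 \left(-23\right)^{2}\right) = - 196 \left(1 + 2 \cdot 529\right) = - 196 \left(1 + 1058\right) = \left(-196\right) 1059 = -207564$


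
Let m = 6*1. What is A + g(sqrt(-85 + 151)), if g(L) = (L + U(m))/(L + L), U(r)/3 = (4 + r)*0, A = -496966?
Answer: -993931/2 ≈ -4.9697e+5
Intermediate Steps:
m = 6
U(r) = 0 (U(r) = 3*((4 + r)*0) = 3*0 = 0)
g(L) = 1/2 (g(L) = (L + 0)/(L + L) = L/((2*L)) = L*(1/(2*L)) = 1/2)
A + g(sqrt(-85 + 151)) = -496966 + 1/2 = -993931/2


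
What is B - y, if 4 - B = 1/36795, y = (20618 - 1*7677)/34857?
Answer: 1551351436/427521105 ≈ 3.6287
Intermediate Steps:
y = 12941/34857 (y = (20618 - 7677)*(1/34857) = 12941*(1/34857) = 12941/34857 ≈ 0.37126)
B = 147179/36795 (B = 4 - 1/36795 = 147179/36795 ≈ 4.0000)
B - y = 147179/36795 - 1*12941/34857 = 147179/36795 - 12941/34857 = 1551351436/427521105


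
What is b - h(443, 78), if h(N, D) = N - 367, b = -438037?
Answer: -438113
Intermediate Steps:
h(N, D) = -367 + N
b - h(443, 78) = -438037 - (-367 + 443) = -438037 - 1*76 = -438037 - 76 = -438113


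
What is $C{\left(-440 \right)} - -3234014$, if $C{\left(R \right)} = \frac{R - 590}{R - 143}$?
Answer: $\frac{1885431192}{583} \approx 3.234 \cdot 10^{6}$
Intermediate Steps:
$C{\left(R \right)} = \frac{-590 + R}{-143 + R}$
$C{\left(-440 \right)} - -3234014 = \frac{-590 - 440}{-143 - 440} - -3234014 = \frac{1}{-583} \left(-1030\right) + 3234014 = \left(- \frac{1}{583}\right) \left(-1030\right) + 3234014 = \frac{1030}{583} + 3234014 = \frac{1885431192}{583}$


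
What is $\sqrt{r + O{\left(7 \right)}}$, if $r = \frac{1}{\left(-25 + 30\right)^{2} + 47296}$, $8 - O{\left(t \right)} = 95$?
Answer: $\frac{i \sqrt{194817055246}}{47321} \approx 9.3274 i$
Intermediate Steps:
$O{\left(t \right)} = -87$ ($O{\left(t \right)} = 8 - 95 = -87$)
$r = \frac{1}{47321}$ ($r = \frac{1}{5^{2} + 47296} = \frac{1}{25 + 47296} = \frac{1}{47321} \approx 2.1132 \cdot 10^{-5}$)
$\sqrt{r + O{\left(7 \right)}} = \sqrt{\frac{1}{47321} - 87} = \sqrt{- \frac{4116926}{47321}} = \frac{i \sqrt{194817055246}}{47321}$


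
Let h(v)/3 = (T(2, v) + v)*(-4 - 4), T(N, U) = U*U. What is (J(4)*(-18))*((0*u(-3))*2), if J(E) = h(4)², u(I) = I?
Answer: 0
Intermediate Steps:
T(N, U) = U²
h(v) = -24*v - 24*v² (h(v) = 3*((v² + v)*(-4 - 4)) = 3*((v + v²)*(-8)) = 3*(-8*v - 8*v²) = -24*v - 24*v²)
J(E) = 230400 (J(E) = (24*4*(-1 - 1*4))² = (24*4*(-1 - 4))² = (24*4*(-5))² = (-480)² = 230400)
(J(4)*(-18))*((0*u(-3))*2) = (230400*(-18))*((0*(-3))*2) = -0*2 = -4147200*0 = 0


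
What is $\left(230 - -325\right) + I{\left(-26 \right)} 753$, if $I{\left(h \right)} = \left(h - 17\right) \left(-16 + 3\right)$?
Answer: $421482$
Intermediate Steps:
$I{\left(h \right)} = 221 - 13 h$ ($I{\left(h \right)} = \left(-17 + h\right) \left(-13\right) = 221 - 13 h$)
$\left(230 - -325\right) + I{\left(-26 \right)} 753 = \left(230 - -325\right) + \left(221 - -338\right) 753 = \left(230 + 325\right) + \left(221 + 338\right) 753 = 555 + 559 \cdot 753 = 555 + 420927 = 421482$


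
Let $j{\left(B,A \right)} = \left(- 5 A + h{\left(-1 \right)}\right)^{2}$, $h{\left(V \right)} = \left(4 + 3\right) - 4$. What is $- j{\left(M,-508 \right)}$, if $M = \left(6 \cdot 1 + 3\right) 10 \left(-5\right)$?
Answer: $-6466849$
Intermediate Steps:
$h{\left(V \right)} = 3$ ($h{\left(V \right)} = 7 - 4 = 3$)
$M = -450$ ($M = \left(6 + 3\right) 10 \left(-5\right) = 9 \cdot 10 \left(-5\right) = 90 \left(-5\right) = -450$)
$j{\left(B,A \right)} = \left(3 - 5 A\right)^{2}$ ($j{\left(B,A \right)} = \left(- 5 A + 3\right)^{2} = \left(3 - 5 A\right)^{2}$)
$- j{\left(M,-508 \right)} = - \left(-3 + 5 \left(-508\right)\right)^{2} = - \left(-3 - 2540\right)^{2} = - \left(-2543\right)^{2} = \left(-1\right) 6466849 = -6466849$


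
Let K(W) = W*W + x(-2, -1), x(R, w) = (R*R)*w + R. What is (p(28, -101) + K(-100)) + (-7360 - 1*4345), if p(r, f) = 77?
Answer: -1634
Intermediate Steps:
x(R, w) = R + w*R² (x(R, w) = R²*w + R = w*R² + R = R + w*R²)
K(W) = -6 + W² (K(W) = W*W - 2*(1 - 2*(-1)) = W² - 2*(1 + 2) = W² - 2*3 = W² - 6 = -6 + W²)
(p(28, -101) + K(-100)) + (-7360 - 1*4345) = (77 + (-6 + (-100)²)) + (-7360 - 1*4345) = (77 + (-6 + 10000)) + (-7360 - 4345) = (77 + 9994) - 11705 = 10071 - 11705 = -1634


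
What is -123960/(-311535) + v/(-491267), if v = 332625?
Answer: -406922591/1457589189 ≈ -0.27918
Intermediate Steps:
-123960/(-311535) + v/(-491267) = -123960/(-311535) + 332625/(-491267) = -123960*(-1/311535) + 332625*(-1/491267) = 8264/20769 - 332625/491267 = -406922591/1457589189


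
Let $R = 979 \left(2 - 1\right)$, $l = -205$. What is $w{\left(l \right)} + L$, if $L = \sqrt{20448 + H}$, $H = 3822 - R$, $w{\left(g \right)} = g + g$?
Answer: $-410 + \sqrt{23291} \approx -257.39$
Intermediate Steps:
$w{\left(g \right)} = 2 g$
$R = 979$ ($R = 979 \cdot 1 = 979$)
$H = 2843$ ($H = 3822 - 979 = 2843$)
$L = \sqrt{23291}$ ($L = \sqrt{20448 + 2843} = \sqrt{23291} \approx 152.61$)
$w{\left(l \right)} + L = 2 \left(-205\right) + \sqrt{23291} = -410 + \sqrt{23291}$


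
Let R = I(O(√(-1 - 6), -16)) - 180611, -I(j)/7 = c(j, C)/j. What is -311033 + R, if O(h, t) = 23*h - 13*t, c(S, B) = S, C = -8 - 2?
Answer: 0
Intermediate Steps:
C = -10
O(h, t) = -13*t + 23*h
I(j) = -7 (I(j) = -7*j/j = -7*1 = -7)
R = -180618 (R = -7 - 180611 = -180618)
-311033 + R = -311033 - 180618 = -491651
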